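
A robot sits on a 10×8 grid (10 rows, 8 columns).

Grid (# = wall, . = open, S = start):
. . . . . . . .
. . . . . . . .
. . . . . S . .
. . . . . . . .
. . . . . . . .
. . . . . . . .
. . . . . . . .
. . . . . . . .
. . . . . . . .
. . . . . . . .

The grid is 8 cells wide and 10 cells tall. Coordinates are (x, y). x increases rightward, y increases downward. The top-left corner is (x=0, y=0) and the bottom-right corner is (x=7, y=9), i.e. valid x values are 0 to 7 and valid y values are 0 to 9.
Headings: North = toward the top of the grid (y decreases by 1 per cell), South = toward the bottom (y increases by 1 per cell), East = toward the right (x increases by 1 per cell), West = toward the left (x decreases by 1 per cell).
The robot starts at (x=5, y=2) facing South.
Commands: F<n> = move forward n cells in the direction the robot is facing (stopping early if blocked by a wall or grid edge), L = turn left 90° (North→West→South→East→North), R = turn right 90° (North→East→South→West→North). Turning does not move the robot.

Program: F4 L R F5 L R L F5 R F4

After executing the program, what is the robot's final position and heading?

Start: (x=5, y=2), facing South
  F4: move forward 4, now at (x=5, y=6)
  L: turn left, now facing East
  R: turn right, now facing South
  F5: move forward 3/5 (blocked), now at (x=5, y=9)
  L: turn left, now facing East
  R: turn right, now facing South
  L: turn left, now facing East
  F5: move forward 2/5 (blocked), now at (x=7, y=9)
  R: turn right, now facing South
  F4: move forward 0/4 (blocked), now at (x=7, y=9)
Final: (x=7, y=9), facing South

Answer: Final position: (x=7, y=9), facing South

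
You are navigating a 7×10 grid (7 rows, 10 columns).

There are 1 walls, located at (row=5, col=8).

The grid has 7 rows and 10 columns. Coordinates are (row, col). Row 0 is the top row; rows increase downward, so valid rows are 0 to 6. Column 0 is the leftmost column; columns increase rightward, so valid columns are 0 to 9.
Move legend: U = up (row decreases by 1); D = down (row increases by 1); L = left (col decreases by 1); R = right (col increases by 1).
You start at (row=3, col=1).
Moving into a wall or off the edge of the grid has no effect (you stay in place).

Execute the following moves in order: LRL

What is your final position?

Start: (row=3, col=1)
  L (left): (row=3, col=1) -> (row=3, col=0)
  R (right): (row=3, col=0) -> (row=3, col=1)
  L (left): (row=3, col=1) -> (row=3, col=0)
Final: (row=3, col=0)

Answer: Final position: (row=3, col=0)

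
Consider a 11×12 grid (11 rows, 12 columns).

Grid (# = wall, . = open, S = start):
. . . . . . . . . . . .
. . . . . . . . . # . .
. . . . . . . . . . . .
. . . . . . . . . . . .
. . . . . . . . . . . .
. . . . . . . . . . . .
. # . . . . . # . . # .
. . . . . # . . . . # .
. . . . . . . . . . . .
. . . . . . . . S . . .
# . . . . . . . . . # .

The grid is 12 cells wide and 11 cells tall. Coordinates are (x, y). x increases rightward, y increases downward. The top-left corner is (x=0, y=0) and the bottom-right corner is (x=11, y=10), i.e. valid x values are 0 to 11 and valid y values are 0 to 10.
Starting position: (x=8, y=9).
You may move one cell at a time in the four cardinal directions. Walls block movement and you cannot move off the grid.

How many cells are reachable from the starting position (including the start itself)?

Answer: Reachable cells: 124

Derivation:
BFS flood-fill from (x=8, y=9):
  Distance 0: (x=8, y=9)
  Distance 1: (x=8, y=8), (x=7, y=9), (x=9, y=9), (x=8, y=10)
  Distance 2: (x=8, y=7), (x=7, y=8), (x=9, y=8), (x=6, y=9), (x=10, y=9), (x=7, y=10), (x=9, y=10)
  Distance 3: (x=8, y=6), (x=7, y=7), (x=9, y=7), (x=6, y=8), (x=10, y=8), (x=5, y=9), (x=11, y=9), (x=6, y=10)
  Distance 4: (x=8, y=5), (x=9, y=6), (x=6, y=7), (x=5, y=8), (x=11, y=8), (x=4, y=9), (x=5, y=10), (x=11, y=10)
  Distance 5: (x=8, y=4), (x=7, y=5), (x=9, y=5), (x=6, y=6), (x=11, y=7), (x=4, y=8), (x=3, y=9), (x=4, y=10)
  Distance 6: (x=8, y=3), (x=7, y=4), (x=9, y=4), (x=6, y=5), (x=10, y=5), (x=5, y=6), (x=11, y=6), (x=4, y=7), (x=3, y=8), (x=2, y=9), (x=3, y=10)
  Distance 7: (x=8, y=2), (x=7, y=3), (x=9, y=3), (x=6, y=4), (x=10, y=4), (x=5, y=5), (x=11, y=5), (x=4, y=6), (x=3, y=7), (x=2, y=8), (x=1, y=9), (x=2, y=10)
  Distance 8: (x=8, y=1), (x=7, y=2), (x=9, y=2), (x=6, y=3), (x=10, y=3), (x=5, y=4), (x=11, y=4), (x=4, y=5), (x=3, y=6), (x=2, y=7), (x=1, y=8), (x=0, y=9), (x=1, y=10)
  Distance 9: (x=8, y=0), (x=7, y=1), (x=6, y=2), (x=10, y=2), (x=5, y=3), (x=11, y=3), (x=4, y=4), (x=3, y=5), (x=2, y=6), (x=1, y=7), (x=0, y=8)
  Distance 10: (x=7, y=0), (x=9, y=0), (x=6, y=1), (x=10, y=1), (x=5, y=2), (x=11, y=2), (x=4, y=3), (x=3, y=4), (x=2, y=5), (x=0, y=7)
  Distance 11: (x=6, y=0), (x=10, y=0), (x=5, y=1), (x=11, y=1), (x=4, y=2), (x=3, y=3), (x=2, y=4), (x=1, y=5), (x=0, y=6)
  Distance 12: (x=5, y=0), (x=11, y=0), (x=4, y=1), (x=3, y=2), (x=2, y=3), (x=1, y=4), (x=0, y=5)
  Distance 13: (x=4, y=0), (x=3, y=1), (x=2, y=2), (x=1, y=3), (x=0, y=4)
  Distance 14: (x=3, y=0), (x=2, y=1), (x=1, y=2), (x=0, y=3)
  Distance 15: (x=2, y=0), (x=1, y=1), (x=0, y=2)
  Distance 16: (x=1, y=0), (x=0, y=1)
  Distance 17: (x=0, y=0)
Total reachable: 124 (grid has 124 open cells total)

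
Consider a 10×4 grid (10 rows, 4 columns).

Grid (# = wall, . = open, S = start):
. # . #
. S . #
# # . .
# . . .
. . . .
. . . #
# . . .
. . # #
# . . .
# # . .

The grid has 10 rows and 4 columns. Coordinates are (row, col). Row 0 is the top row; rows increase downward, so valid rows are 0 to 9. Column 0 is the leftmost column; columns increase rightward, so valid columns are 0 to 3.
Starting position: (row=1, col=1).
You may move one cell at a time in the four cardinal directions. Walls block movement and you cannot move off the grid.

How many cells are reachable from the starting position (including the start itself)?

BFS flood-fill from (row=1, col=1):
  Distance 0: (row=1, col=1)
  Distance 1: (row=1, col=0), (row=1, col=2)
  Distance 2: (row=0, col=0), (row=0, col=2), (row=2, col=2)
  Distance 3: (row=2, col=3), (row=3, col=2)
  Distance 4: (row=3, col=1), (row=3, col=3), (row=4, col=2)
  Distance 5: (row=4, col=1), (row=4, col=3), (row=5, col=2)
  Distance 6: (row=4, col=0), (row=5, col=1), (row=6, col=2)
  Distance 7: (row=5, col=0), (row=6, col=1), (row=6, col=3)
  Distance 8: (row=7, col=1)
  Distance 9: (row=7, col=0), (row=8, col=1)
  Distance 10: (row=8, col=2)
  Distance 11: (row=8, col=3), (row=9, col=2)
  Distance 12: (row=9, col=3)
Total reachable: 27 (grid has 27 open cells total)

Answer: Reachable cells: 27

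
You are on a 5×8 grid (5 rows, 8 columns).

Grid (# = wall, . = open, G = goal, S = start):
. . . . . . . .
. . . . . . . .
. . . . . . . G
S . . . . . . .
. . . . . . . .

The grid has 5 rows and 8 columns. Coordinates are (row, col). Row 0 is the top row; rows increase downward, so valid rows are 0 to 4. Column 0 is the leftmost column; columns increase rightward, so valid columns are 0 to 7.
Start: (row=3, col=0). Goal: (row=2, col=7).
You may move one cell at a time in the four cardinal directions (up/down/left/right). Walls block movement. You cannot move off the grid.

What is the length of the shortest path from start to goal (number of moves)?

BFS from (row=3, col=0) until reaching (row=2, col=7):
  Distance 0: (row=3, col=0)
  Distance 1: (row=2, col=0), (row=3, col=1), (row=4, col=0)
  Distance 2: (row=1, col=0), (row=2, col=1), (row=3, col=2), (row=4, col=1)
  Distance 3: (row=0, col=0), (row=1, col=1), (row=2, col=2), (row=3, col=3), (row=4, col=2)
  Distance 4: (row=0, col=1), (row=1, col=2), (row=2, col=3), (row=3, col=4), (row=4, col=3)
  Distance 5: (row=0, col=2), (row=1, col=3), (row=2, col=4), (row=3, col=5), (row=4, col=4)
  Distance 6: (row=0, col=3), (row=1, col=4), (row=2, col=5), (row=3, col=6), (row=4, col=5)
  Distance 7: (row=0, col=4), (row=1, col=5), (row=2, col=6), (row=3, col=7), (row=4, col=6)
  Distance 8: (row=0, col=5), (row=1, col=6), (row=2, col=7), (row=4, col=7)  <- goal reached here
One shortest path (8 moves): (row=3, col=0) -> (row=3, col=1) -> (row=3, col=2) -> (row=3, col=3) -> (row=3, col=4) -> (row=3, col=5) -> (row=3, col=6) -> (row=3, col=7) -> (row=2, col=7)

Answer: Shortest path length: 8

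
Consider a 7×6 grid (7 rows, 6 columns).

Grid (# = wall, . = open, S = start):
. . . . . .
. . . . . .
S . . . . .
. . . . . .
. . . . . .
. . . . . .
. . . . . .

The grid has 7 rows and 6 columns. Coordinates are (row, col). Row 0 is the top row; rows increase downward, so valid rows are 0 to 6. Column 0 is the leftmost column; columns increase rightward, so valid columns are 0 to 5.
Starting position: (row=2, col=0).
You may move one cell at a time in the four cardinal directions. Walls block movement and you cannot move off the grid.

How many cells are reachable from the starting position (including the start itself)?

Answer: Reachable cells: 42

Derivation:
BFS flood-fill from (row=2, col=0):
  Distance 0: (row=2, col=0)
  Distance 1: (row=1, col=0), (row=2, col=1), (row=3, col=0)
  Distance 2: (row=0, col=0), (row=1, col=1), (row=2, col=2), (row=3, col=1), (row=4, col=0)
  Distance 3: (row=0, col=1), (row=1, col=2), (row=2, col=3), (row=3, col=2), (row=4, col=1), (row=5, col=0)
  Distance 4: (row=0, col=2), (row=1, col=3), (row=2, col=4), (row=3, col=3), (row=4, col=2), (row=5, col=1), (row=6, col=0)
  Distance 5: (row=0, col=3), (row=1, col=4), (row=2, col=5), (row=3, col=4), (row=4, col=3), (row=5, col=2), (row=6, col=1)
  Distance 6: (row=0, col=4), (row=1, col=5), (row=3, col=5), (row=4, col=4), (row=5, col=3), (row=6, col=2)
  Distance 7: (row=0, col=5), (row=4, col=5), (row=5, col=4), (row=6, col=3)
  Distance 8: (row=5, col=5), (row=6, col=4)
  Distance 9: (row=6, col=5)
Total reachable: 42 (grid has 42 open cells total)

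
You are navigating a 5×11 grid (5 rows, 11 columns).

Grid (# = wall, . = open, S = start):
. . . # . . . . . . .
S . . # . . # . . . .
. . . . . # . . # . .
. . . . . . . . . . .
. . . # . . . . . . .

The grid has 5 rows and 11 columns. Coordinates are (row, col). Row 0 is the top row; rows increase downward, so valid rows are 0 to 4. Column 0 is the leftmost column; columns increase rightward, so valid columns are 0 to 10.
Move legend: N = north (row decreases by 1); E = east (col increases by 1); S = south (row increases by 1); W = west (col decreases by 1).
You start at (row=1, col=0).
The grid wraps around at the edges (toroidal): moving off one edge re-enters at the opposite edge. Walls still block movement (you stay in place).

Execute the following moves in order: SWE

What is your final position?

Answer: Final position: (row=2, col=0)

Derivation:
Start: (row=1, col=0)
  S (south): (row=1, col=0) -> (row=2, col=0)
  W (west): (row=2, col=0) -> (row=2, col=10)
  E (east): (row=2, col=10) -> (row=2, col=0)
Final: (row=2, col=0)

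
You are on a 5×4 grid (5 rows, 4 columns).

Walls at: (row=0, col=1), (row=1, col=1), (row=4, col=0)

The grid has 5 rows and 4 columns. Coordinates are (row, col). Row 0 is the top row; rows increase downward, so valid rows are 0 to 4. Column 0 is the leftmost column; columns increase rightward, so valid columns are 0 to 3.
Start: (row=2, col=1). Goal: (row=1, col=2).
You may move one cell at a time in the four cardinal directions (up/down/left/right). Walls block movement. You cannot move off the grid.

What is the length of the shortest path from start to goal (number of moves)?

Answer: Shortest path length: 2

Derivation:
BFS from (row=2, col=1) until reaching (row=1, col=2):
  Distance 0: (row=2, col=1)
  Distance 1: (row=2, col=0), (row=2, col=2), (row=3, col=1)
  Distance 2: (row=1, col=0), (row=1, col=2), (row=2, col=3), (row=3, col=0), (row=3, col=2), (row=4, col=1)  <- goal reached here
One shortest path (2 moves): (row=2, col=1) -> (row=2, col=2) -> (row=1, col=2)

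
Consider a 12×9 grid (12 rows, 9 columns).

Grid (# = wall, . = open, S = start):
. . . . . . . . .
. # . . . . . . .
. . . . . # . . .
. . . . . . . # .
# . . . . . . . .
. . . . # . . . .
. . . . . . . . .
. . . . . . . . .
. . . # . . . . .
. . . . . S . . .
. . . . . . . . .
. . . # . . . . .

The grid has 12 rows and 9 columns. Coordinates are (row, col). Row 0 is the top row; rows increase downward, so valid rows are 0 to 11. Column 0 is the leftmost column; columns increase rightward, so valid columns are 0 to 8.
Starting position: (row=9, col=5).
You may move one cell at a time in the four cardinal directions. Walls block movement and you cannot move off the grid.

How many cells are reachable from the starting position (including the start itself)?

BFS flood-fill from (row=9, col=5):
  Distance 0: (row=9, col=5)
  Distance 1: (row=8, col=5), (row=9, col=4), (row=9, col=6), (row=10, col=5)
  Distance 2: (row=7, col=5), (row=8, col=4), (row=8, col=6), (row=9, col=3), (row=9, col=7), (row=10, col=4), (row=10, col=6), (row=11, col=5)
  Distance 3: (row=6, col=5), (row=7, col=4), (row=7, col=6), (row=8, col=7), (row=9, col=2), (row=9, col=8), (row=10, col=3), (row=10, col=7), (row=11, col=4), (row=11, col=6)
  Distance 4: (row=5, col=5), (row=6, col=4), (row=6, col=6), (row=7, col=3), (row=7, col=7), (row=8, col=2), (row=8, col=8), (row=9, col=1), (row=10, col=2), (row=10, col=8), (row=11, col=7)
  Distance 5: (row=4, col=5), (row=5, col=6), (row=6, col=3), (row=6, col=7), (row=7, col=2), (row=7, col=8), (row=8, col=1), (row=9, col=0), (row=10, col=1), (row=11, col=2), (row=11, col=8)
  Distance 6: (row=3, col=5), (row=4, col=4), (row=4, col=6), (row=5, col=3), (row=5, col=7), (row=6, col=2), (row=6, col=8), (row=7, col=1), (row=8, col=0), (row=10, col=0), (row=11, col=1)
  Distance 7: (row=3, col=4), (row=3, col=6), (row=4, col=3), (row=4, col=7), (row=5, col=2), (row=5, col=8), (row=6, col=1), (row=7, col=0), (row=11, col=0)
  Distance 8: (row=2, col=4), (row=2, col=6), (row=3, col=3), (row=4, col=2), (row=4, col=8), (row=5, col=1), (row=6, col=0)
  Distance 9: (row=1, col=4), (row=1, col=6), (row=2, col=3), (row=2, col=7), (row=3, col=2), (row=3, col=8), (row=4, col=1), (row=5, col=0)
  Distance 10: (row=0, col=4), (row=0, col=6), (row=1, col=3), (row=1, col=5), (row=1, col=7), (row=2, col=2), (row=2, col=8), (row=3, col=1)
  Distance 11: (row=0, col=3), (row=0, col=5), (row=0, col=7), (row=1, col=2), (row=1, col=8), (row=2, col=1), (row=3, col=0)
  Distance 12: (row=0, col=2), (row=0, col=8), (row=2, col=0)
  Distance 13: (row=0, col=1), (row=1, col=0)
  Distance 14: (row=0, col=0)
Total reachable: 101 (grid has 101 open cells total)

Answer: Reachable cells: 101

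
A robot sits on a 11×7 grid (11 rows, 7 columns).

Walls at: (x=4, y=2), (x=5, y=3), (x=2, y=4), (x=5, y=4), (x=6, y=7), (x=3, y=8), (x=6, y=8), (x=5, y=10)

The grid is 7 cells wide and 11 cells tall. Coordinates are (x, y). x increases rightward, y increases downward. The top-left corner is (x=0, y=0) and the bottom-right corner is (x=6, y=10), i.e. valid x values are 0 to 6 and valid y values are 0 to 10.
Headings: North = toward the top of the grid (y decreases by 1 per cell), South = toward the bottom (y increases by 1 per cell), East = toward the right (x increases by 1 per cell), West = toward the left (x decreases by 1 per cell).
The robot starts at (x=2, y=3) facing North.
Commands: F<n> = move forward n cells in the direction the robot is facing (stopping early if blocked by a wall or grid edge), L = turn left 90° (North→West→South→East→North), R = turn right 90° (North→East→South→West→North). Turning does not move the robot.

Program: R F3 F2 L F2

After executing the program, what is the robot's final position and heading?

Answer: Final position: (x=4, y=3), facing North

Derivation:
Start: (x=2, y=3), facing North
  R: turn right, now facing East
  F3: move forward 2/3 (blocked), now at (x=4, y=3)
  F2: move forward 0/2 (blocked), now at (x=4, y=3)
  L: turn left, now facing North
  F2: move forward 0/2 (blocked), now at (x=4, y=3)
Final: (x=4, y=3), facing North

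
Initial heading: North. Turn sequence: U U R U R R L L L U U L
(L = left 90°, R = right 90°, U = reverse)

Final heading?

Start: North
  U (U-turn (180°)) -> South
  U (U-turn (180°)) -> North
  R (right (90° clockwise)) -> East
  U (U-turn (180°)) -> West
  R (right (90° clockwise)) -> North
  R (right (90° clockwise)) -> East
  L (left (90° counter-clockwise)) -> North
  L (left (90° counter-clockwise)) -> West
  L (left (90° counter-clockwise)) -> South
  U (U-turn (180°)) -> North
  U (U-turn (180°)) -> South
  L (left (90° counter-clockwise)) -> East
Final: East

Answer: Final heading: East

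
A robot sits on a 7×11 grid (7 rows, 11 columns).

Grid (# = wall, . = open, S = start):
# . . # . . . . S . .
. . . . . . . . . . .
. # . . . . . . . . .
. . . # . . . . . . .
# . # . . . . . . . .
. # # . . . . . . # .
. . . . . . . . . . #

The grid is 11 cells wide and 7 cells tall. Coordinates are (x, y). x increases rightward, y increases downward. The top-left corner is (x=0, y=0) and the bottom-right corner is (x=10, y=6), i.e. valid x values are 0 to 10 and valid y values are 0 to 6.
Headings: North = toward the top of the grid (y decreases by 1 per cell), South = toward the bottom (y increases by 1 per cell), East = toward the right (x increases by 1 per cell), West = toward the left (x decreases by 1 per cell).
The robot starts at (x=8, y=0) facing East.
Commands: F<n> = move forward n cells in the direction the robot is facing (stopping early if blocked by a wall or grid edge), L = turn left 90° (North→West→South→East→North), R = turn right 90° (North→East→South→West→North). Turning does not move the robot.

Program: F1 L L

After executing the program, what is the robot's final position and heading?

Start: (x=8, y=0), facing East
  F1: move forward 1, now at (x=9, y=0)
  L: turn left, now facing North
  L: turn left, now facing West
Final: (x=9, y=0), facing West

Answer: Final position: (x=9, y=0), facing West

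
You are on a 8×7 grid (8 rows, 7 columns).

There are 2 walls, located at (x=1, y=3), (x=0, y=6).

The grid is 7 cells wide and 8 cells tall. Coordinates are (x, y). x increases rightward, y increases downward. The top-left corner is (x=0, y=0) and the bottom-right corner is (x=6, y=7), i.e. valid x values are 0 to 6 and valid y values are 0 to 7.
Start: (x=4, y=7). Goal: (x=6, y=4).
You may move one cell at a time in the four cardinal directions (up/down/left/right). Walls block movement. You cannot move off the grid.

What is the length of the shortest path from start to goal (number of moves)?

Answer: Shortest path length: 5

Derivation:
BFS from (x=4, y=7) until reaching (x=6, y=4):
  Distance 0: (x=4, y=7)
  Distance 1: (x=4, y=6), (x=3, y=7), (x=5, y=7)
  Distance 2: (x=4, y=5), (x=3, y=6), (x=5, y=6), (x=2, y=7), (x=6, y=7)
  Distance 3: (x=4, y=4), (x=3, y=5), (x=5, y=5), (x=2, y=6), (x=6, y=6), (x=1, y=7)
  Distance 4: (x=4, y=3), (x=3, y=4), (x=5, y=4), (x=2, y=5), (x=6, y=5), (x=1, y=6), (x=0, y=7)
  Distance 5: (x=4, y=2), (x=3, y=3), (x=5, y=3), (x=2, y=4), (x=6, y=4), (x=1, y=5)  <- goal reached here
One shortest path (5 moves): (x=4, y=7) -> (x=5, y=7) -> (x=6, y=7) -> (x=6, y=6) -> (x=6, y=5) -> (x=6, y=4)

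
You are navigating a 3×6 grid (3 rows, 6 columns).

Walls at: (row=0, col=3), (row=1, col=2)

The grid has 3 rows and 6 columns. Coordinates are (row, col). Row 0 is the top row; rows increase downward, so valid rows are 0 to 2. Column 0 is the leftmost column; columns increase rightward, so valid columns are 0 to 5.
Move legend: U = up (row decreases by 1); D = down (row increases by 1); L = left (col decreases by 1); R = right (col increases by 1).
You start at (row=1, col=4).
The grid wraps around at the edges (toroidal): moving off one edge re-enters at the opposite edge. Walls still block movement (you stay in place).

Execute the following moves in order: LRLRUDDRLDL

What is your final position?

Answer: Final position: (row=0, col=4)

Derivation:
Start: (row=1, col=4)
  L (left): (row=1, col=4) -> (row=1, col=3)
  R (right): (row=1, col=3) -> (row=1, col=4)
  L (left): (row=1, col=4) -> (row=1, col=3)
  R (right): (row=1, col=3) -> (row=1, col=4)
  U (up): (row=1, col=4) -> (row=0, col=4)
  D (down): (row=0, col=4) -> (row=1, col=4)
  D (down): (row=1, col=4) -> (row=2, col=4)
  R (right): (row=2, col=4) -> (row=2, col=5)
  L (left): (row=2, col=5) -> (row=2, col=4)
  D (down): (row=2, col=4) -> (row=0, col=4)
  L (left): blocked, stay at (row=0, col=4)
Final: (row=0, col=4)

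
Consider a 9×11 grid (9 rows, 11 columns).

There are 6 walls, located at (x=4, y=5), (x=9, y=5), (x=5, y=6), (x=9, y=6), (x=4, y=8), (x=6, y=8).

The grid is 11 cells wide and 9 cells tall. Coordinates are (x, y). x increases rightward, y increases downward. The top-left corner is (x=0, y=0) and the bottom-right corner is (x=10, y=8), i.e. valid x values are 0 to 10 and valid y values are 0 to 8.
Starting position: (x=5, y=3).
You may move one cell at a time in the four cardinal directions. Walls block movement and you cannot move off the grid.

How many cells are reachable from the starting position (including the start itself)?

BFS flood-fill from (x=5, y=3):
  Distance 0: (x=5, y=3)
  Distance 1: (x=5, y=2), (x=4, y=3), (x=6, y=3), (x=5, y=4)
  Distance 2: (x=5, y=1), (x=4, y=2), (x=6, y=2), (x=3, y=3), (x=7, y=3), (x=4, y=4), (x=6, y=4), (x=5, y=5)
  Distance 3: (x=5, y=0), (x=4, y=1), (x=6, y=1), (x=3, y=2), (x=7, y=2), (x=2, y=3), (x=8, y=3), (x=3, y=4), (x=7, y=4), (x=6, y=5)
  Distance 4: (x=4, y=0), (x=6, y=0), (x=3, y=1), (x=7, y=1), (x=2, y=2), (x=8, y=2), (x=1, y=3), (x=9, y=3), (x=2, y=4), (x=8, y=4), (x=3, y=5), (x=7, y=5), (x=6, y=6)
  Distance 5: (x=3, y=0), (x=7, y=0), (x=2, y=1), (x=8, y=1), (x=1, y=2), (x=9, y=2), (x=0, y=3), (x=10, y=3), (x=1, y=4), (x=9, y=4), (x=2, y=5), (x=8, y=5), (x=3, y=6), (x=7, y=6), (x=6, y=7)
  Distance 6: (x=2, y=0), (x=8, y=0), (x=1, y=1), (x=9, y=1), (x=0, y=2), (x=10, y=2), (x=0, y=4), (x=10, y=4), (x=1, y=5), (x=2, y=6), (x=4, y=6), (x=8, y=6), (x=3, y=7), (x=5, y=7), (x=7, y=7)
  Distance 7: (x=1, y=0), (x=9, y=0), (x=0, y=1), (x=10, y=1), (x=0, y=5), (x=10, y=5), (x=1, y=6), (x=2, y=7), (x=4, y=7), (x=8, y=7), (x=3, y=8), (x=5, y=8), (x=7, y=8)
  Distance 8: (x=0, y=0), (x=10, y=0), (x=0, y=6), (x=10, y=6), (x=1, y=7), (x=9, y=7), (x=2, y=8), (x=8, y=8)
  Distance 9: (x=0, y=7), (x=10, y=7), (x=1, y=8), (x=9, y=8)
  Distance 10: (x=0, y=8), (x=10, y=8)
Total reachable: 93 (grid has 93 open cells total)

Answer: Reachable cells: 93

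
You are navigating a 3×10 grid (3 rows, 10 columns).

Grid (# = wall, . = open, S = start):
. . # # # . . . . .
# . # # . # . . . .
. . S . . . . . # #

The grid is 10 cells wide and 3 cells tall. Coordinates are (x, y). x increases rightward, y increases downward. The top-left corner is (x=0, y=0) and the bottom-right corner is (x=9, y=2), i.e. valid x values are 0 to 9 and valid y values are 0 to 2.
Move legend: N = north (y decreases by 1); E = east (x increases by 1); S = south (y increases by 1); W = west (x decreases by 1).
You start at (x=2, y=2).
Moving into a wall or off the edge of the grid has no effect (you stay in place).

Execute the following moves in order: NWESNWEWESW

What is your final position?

Start: (x=2, y=2)
  N (north): blocked, stay at (x=2, y=2)
  W (west): (x=2, y=2) -> (x=1, y=2)
  E (east): (x=1, y=2) -> (x=2, y=2)
  S (south): blocked, stay at (x=2, y=2)
  N (north): blocked, stay at (x=2, y=2)
  W (west): (x=2, y=2) -> (x=1, y=2)
  E (east): (x=1, y=2) -> (x=2, y=2)
  W (west): (x=2, y=2) -> (x=1, y=2)
  E (east): (x=1, y=2) -> (x=2, y=2)
  S (south): blocked, stay at (x=2, y=2)
  W (west): (x=2, y=2) -> (x=1, y=2)
Final: (x=1, y=2)

Answer: Final position: (x=1, y=2)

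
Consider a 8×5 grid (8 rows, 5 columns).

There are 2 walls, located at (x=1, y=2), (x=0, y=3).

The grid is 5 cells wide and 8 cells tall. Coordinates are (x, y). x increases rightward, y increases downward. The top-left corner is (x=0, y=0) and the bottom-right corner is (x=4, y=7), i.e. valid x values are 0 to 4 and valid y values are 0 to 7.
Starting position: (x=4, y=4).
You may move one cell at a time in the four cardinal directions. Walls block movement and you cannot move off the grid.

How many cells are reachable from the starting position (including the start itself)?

Answer: Reachable cells: 38

Derivation:
BFS flood-fill from (x=4, y=4):
  Distance 0: (x=4, y=4)
  Distance 1: (x=4, y=3), (x=3, y=4), (x=4, y=5)
  Distance 2: (x=4, y=2), (x=3, y=3), (x=2, y=4), (x=3, y=5), (x=4, y=6)
  Distance 3: (x=4, y=1), (x=3, y=2), (x=2, y=3), (x=1, y=4), (x=2, y=5), (x=3, y=6), (x=4, y=7)
  Distance 4: (x=4, y=0), (x=3, y=1), (x=2, y=2), (x=1, y=3), (x=0, y=4), (x=1, y=5), (x=2, y=6), (x=3, y=7)
  Distance 5: (x=3, y=0), (x=2, y=1), (x=0, y=5), (x=1, y=6), (x=2, y=7)
  Distance 6: (x=2, y=0), (x=1, y=1), (x=0, y=6), (x=1, y=7)
  Distance 7: (x=1, y=0), (x=0, y=1), (x=0, y=7)
  Distance 8: (x=0, y=0), (x=0, y=2)
Total reachable: 38 (grid has 38 open cells total)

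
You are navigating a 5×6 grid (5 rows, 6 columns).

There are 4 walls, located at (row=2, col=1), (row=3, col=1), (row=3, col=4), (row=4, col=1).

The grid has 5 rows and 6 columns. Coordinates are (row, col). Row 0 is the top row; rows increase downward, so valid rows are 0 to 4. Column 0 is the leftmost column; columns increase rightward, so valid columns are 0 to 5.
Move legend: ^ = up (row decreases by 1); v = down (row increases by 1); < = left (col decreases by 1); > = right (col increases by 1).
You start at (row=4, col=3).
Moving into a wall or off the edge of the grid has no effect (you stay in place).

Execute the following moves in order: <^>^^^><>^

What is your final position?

Start: (row=4, col=3)
  < (left): (row=4, col=3) -> (row=4, col=2)
  ^ (up): (row=4, col=2) -> (row=3, col=2)
  > (right): (row=3, col=2) -> (row=3, col=3)
  ^ (up): (row=3, col=3) -> (row=2, col=3)
  ^ (up): (row=2, col=3) -> (row=1, col=3)
  ^ (up): (row=1, col=3) -> (row=0, col=3)
  > (right): (row=0, col=3) -> (row=0, col=4)
  < (left): (row=0, col=4) -> (row=0, col=3)
  > (right): (row=0, col=3) -> (row=0, col=4)
  ^ (up): blocked, stay at (row=0, col=4)
Final: (row=0, col=4)

Answer: Final position: (row=0, col=4)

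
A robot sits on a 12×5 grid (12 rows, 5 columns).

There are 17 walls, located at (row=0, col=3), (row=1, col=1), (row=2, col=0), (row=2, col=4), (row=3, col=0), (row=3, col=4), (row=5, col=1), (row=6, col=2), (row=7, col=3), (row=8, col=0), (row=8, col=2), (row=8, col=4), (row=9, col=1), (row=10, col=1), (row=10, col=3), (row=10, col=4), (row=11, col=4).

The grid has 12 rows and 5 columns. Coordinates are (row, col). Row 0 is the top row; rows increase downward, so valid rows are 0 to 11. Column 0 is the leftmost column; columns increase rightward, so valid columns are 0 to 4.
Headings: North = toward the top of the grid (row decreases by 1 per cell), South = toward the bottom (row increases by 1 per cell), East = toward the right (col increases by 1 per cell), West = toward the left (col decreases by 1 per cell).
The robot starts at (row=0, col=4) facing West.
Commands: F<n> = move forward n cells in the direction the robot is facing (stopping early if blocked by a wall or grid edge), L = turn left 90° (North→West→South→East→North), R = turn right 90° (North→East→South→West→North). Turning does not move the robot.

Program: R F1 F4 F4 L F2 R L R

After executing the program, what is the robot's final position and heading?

Answer: Final position: (row=0, col=4), facing North

Derivation:
Start: (row=0, col=4), facing West
  R: turn right, now facing North
  F1: move forward 0/1 (blocked), now at (row=0, col=4)
  F4: move forward 0/4 (blocked), now at (row=0, col=4)
  F4: move forward 0/4 (blocked), now at (row=0, col=4)
  L: turn left, now facing West
  F2: move forward 0/2 (blocked), now at (row=0, col=4)
  R: turn right, now facing North
  L: turn left, now facing West
  R: turn right, now facing North
Final: (row=0, col=4), facing North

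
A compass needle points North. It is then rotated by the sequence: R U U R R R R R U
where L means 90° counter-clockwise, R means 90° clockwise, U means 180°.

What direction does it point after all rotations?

Answer: Final heading: North

Derivation:
Start: North
  R (right (90° clockwise)) -> East
  U (U-turn (180°)) -> West
  U (U-turn (180°)) -> East
  R (right (90° clockwise)) -> South
  R (right (90° clockwise)) -> West
  R (right (90° clockwise)) -> North
  R (right (90° clockwise)) -> East
  R (right (90° clockwise)) -> South
  U (U-turn (180°)) -> North
Final: North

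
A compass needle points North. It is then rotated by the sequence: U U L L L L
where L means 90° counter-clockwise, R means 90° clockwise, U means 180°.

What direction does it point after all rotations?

Start: North
  U (U-turn (180°)) -> South
  U (U-turn (180°)) -> North
  L (left (90° counter-clockwise)) -> West
  L (left (90° counter-clockwise)) -> South
  L (left (90° counter-clockwise)) -> East
  L (left (90° counter-clockwise)) -> North
Final: North

Answer: Final heading: North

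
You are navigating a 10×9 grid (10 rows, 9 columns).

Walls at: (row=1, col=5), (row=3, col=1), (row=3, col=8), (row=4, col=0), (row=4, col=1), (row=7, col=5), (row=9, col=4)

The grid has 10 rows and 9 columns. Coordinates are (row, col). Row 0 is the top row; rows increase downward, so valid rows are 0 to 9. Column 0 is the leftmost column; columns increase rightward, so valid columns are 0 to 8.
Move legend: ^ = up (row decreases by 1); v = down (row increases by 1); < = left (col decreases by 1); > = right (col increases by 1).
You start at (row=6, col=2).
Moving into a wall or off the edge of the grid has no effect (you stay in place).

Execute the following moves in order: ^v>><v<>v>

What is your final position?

Start: (row=6, col=2)
  ^ (up): (row=6, col=2) -> (row=5, col=2)
  v (down): (row=5, col=2) -> (row=6, col=2)
  > (right): (row=6, col=2) -> (row=6, col=3)
  > (right): (row=6, col=3) -> (row=6, col=4)
  < (left): (row=6, col=4) -> (row=6, col=3)
  v (down): (row=6, col=3) -> (row=7, col=3)
  < (left): (row=7, col=3) -> (row=7, col=2)
  > (right): (row=7, col=2) -> (row=7, col=3)
  v (down): (row=7, col=3) -> (row=8, col=3)
  > (right): (row=8, col=3) -> (row=8, col=4)
Final: (row=8, col=4)

Answer: Final position: (row=8, col=4)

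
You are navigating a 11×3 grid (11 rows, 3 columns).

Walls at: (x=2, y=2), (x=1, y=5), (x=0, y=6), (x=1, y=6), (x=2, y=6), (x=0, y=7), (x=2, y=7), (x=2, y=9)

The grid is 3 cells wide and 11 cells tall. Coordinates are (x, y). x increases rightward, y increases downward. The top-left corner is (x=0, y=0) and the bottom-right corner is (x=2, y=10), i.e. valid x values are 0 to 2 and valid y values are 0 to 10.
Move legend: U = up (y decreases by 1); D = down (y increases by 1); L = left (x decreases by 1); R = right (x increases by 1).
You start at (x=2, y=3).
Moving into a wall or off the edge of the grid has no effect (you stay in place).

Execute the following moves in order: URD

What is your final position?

Answer: Final position: (x=2, y=4)

Derivation:
Start: (x=2, y=3)
  U (up): blocked, stay at (x=2, y=3)
  R (right): blocked, stay at (x=2, y=3)
  D (down): (x=2, y=3) -> (x=2, y=4)
Final: (x=2, y=4)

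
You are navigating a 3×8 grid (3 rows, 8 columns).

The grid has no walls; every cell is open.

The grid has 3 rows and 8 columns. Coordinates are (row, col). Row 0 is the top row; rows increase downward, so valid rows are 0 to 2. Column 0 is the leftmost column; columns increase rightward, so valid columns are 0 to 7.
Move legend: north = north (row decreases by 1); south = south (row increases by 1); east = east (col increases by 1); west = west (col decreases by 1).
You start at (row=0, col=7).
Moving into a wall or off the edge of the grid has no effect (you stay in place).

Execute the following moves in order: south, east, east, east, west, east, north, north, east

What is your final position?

Start: (row=0, col=7)
  south (south): (row=0, col=7) -> (row=1, col=7)
  [×3]east (east): blocked, stay at (row=1, col=7)
  west (west): (row=1, col=7) -> (row=1, col=6)
  east (east): (row=1, col=6) -> (row=1, col=7)
  north (north): (row=1, col=7) -> (row=0, col=7)
  north (north): blocked, stay at (row=0, col=7)
  east (east): blocked, stay at (row=0, col=7)
Final: (row=0, col=7)

Answer: Final position: (row=0, col=7)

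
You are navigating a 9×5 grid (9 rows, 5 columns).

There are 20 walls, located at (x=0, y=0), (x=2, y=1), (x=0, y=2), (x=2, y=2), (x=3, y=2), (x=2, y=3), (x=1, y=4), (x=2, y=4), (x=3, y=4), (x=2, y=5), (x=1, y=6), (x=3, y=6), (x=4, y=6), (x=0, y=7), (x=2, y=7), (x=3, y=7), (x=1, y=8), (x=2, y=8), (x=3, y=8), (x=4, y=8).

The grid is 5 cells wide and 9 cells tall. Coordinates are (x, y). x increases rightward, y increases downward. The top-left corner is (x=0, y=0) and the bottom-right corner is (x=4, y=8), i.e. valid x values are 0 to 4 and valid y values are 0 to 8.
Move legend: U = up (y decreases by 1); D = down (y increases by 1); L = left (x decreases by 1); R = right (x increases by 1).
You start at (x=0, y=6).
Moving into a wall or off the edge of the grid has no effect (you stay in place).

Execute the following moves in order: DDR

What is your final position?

Start: (x=0, y=6)
  D (down): blocked, stay at (x=0, y=6)
  D (down): blocked, stay at (x=0, y=6)
  R (right): blocked, stay at (x=0, y=6)
Final: (x=0, y=6)

Answer: Final position: (x=0, y=6)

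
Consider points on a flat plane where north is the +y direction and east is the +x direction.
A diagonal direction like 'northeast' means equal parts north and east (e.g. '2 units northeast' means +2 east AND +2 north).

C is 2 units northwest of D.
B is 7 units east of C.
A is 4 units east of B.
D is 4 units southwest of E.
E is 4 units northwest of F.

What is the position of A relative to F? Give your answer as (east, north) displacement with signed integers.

Place F at the origin (east=0, north=0).
  E is 4 units northwest of F: delta (east=-4, north=+4); E at (east=-4, north=4).
  D is 4 units southwest of E: delta (east=-4, north=-4); D at (east=-8, north=0).
  C is 2 units northwest of D: delta (east=-2, north=+2); C at (east=-10, north=2).
  B is 7 units east of C: delta (east=+7, north=+0); B at (east=-3, north=2).
  A is 4 units east of B: delta (east=+4, north=+0); A at (east=1, north=2).
Therefore A relative to F: (east=1, north=2).

Answer: A is at (east=1, north=2) relative to F.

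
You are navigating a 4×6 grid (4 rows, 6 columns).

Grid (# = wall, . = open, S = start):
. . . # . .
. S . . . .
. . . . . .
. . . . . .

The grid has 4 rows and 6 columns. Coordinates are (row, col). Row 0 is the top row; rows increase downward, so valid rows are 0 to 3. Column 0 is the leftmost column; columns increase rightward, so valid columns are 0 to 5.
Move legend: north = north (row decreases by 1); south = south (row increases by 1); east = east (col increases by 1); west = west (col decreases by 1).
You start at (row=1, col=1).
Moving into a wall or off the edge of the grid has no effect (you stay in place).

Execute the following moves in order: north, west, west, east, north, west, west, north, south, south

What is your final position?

Answer: Final position: (row=2, col=0)

Derivation:
Start: (row=1, col=1)
  north (north): (row=1, col=1) -> (row=0, col=1)
  west (west): (row=0, col=1) -> (row=0, col=0)
  west (west): blocked, stay at (row=0, col=0)
  east (east): (row=0, col=0) -> (row=0, col=1)
  north (north): blocked, stay at (row=0, col=1)
  west (west): (row=0, col=1) -> (row=0, col=0)
  west (west): blocked, stay at (row=0, col=0)
  north (north): blocked, stay at (row=0, col=0)
  south (south): (row=0, col=0) -> (row=1, col=0)
  south (south): (row=1, col=0) -> (row=2, col=0)
Final: (row=2, col=0)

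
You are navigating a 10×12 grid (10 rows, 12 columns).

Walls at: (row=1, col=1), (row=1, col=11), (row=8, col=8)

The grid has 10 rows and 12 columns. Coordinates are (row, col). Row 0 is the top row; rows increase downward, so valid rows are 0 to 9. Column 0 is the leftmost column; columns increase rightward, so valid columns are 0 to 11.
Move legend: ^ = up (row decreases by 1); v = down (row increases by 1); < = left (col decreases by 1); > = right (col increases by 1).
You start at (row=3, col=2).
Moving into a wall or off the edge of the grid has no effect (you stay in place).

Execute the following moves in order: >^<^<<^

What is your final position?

Start: (row=3, col=2)
  > (right): (row=3, col=2) -> (row=3, col=3)
  ^ (up): (row=3, col=3) -> (row=2, col=3)
  < (left): (row=2, col=3) -> (row=2, col=2)
  ^ (up): (row=2, col=2) -> (row=1, col=2)
  < (left): blocked, stay at (row=1, col=2)
  < (left): blocked, stay at (row=1, col=2)
  ^ (up): (row=1, col=2) -> (row=0, col=2)
Final: (row=0, col=2)

Answer: Final position: (row=0, col=2)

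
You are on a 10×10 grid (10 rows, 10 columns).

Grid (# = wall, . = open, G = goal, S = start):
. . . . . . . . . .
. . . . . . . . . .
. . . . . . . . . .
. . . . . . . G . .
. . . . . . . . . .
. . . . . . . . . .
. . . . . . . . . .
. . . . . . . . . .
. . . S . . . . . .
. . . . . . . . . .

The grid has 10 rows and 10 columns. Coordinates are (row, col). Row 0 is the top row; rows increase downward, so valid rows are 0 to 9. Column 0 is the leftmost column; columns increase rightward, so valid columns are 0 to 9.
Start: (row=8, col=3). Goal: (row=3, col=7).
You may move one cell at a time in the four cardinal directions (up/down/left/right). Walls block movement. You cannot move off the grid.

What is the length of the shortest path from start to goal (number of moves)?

Answer: Shortest path length: 9

Derivation:
BFS from (row=8, col=3) until reaching (row=3, col=7):
  Distance 0: (row=8, col=3)
  Distance 1: (row=7, col=3), (row=8, col=2), (row=8, col=4), (row=9, col=3)
  Distance 2: (row=6, col=3), (row=7, col=2), (row=7, col=4), (row=8, col=1), (row=8, col=5), (row=9, col=2), (row=9, col=4)
  Distance 3: (row=5, col=3), (row=6, col=2), (row=6, col=4), (row=7, col=1), (row=7, col=5), (row=8, col=0), (row=8, col=6), (row=9, col=1), (row=9, col=5)
  Distance 4: (row=4, col=3), (row=5, col=2), (row=5, col=4), (row=6, col=1), (row=6, col=5), (row=7, col=0), (row=7, col=6), (row=8, col=7), (row=9, col=0), (row=9, col=6)
  Distance 5: (row=3, col=3), (row=4, col=2), (row=4, col=4), (row=5, col=1), (row=5, col=5), (row=6, col=0), (row=6, col=6), (row=7, col=7), (row=8, col=8), (row=9, col=7)
  Distance 6: (row=2, col=3), (row=3, col=2), (row=3, col=4), (row=4, col=1), (row=4, col=5), (row=5, col=0), (row=5, col=6), (row=6, col=7), (row=7, col=8), (row=8, col=9), (row=9, col=8)
  Distance 7: (row=1, col=3), (row=2, col=2), (row=2, col=4), (row=3, col=1), (row=3, col=5), (row=4, col=0), (row=4, col=6), (row=5, col=7), (row=6, col=8), (row=7, col=9), (row=9, col=9)
  Distance 8: (row=0, col=3), (row=1, col=2), (row=1, col=4), (row=2, col=1), (row=2, col=5), (row=3, col=0), (row=3, col=6), (row=4, col=7), (row=5, col=8), (row=6, col=9)
  Distance 9: (row=0, col=2), (row=0, col=4), (row=1, col=1), (row=1, col=5), (row=2, col=0), (row=2, col=6), (row=3, col=7), (row=4, col=8), (row=5, col=9)  <- goal reached here
One shortest path (9 moves): (row=8, col=3) -> (row=8, col=4) -> (row=8, col=5) -> (row=8, col=6) -> (row=8, col=7) -> (row=7, col=7) -> (row=6, col=7) -> (row=5, col=7) -> (row=4, col=7) -> (row=3, col=7)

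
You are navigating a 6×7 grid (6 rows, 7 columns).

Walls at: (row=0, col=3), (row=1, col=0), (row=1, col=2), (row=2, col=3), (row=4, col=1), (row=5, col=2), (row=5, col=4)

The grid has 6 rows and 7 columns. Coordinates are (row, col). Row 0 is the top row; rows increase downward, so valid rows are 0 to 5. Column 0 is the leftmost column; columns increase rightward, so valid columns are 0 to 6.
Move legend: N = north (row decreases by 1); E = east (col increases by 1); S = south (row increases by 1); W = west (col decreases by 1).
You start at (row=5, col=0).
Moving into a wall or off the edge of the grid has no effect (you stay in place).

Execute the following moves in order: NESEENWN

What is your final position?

Start: (row=5, col=0)
  N (north): (row=5, col=0) -> (row=4, col=0)
  E (east): blocked, stay at (row=4, col=0)
  S (south): (row=4, col=0) -> (row=5, col=0)
  E (east): (row=5, col=0) -> (row=5, col=1)
  E (east): blocked, stay at (row=5, col=1)
  N (north): blocked, stay at (row=5, col=1)
  W (west): (row=5, col=1) -> (row=5, col=0)
  N (north): (row=5, col=0) -> (row=4, col=0)
Final: (row=4, col=0)

Answer: Final position: (row=4, col=0)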